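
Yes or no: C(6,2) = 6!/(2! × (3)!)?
No

Working:
The correct denominator is 2!×4!, giving C(6,2) = 15; the stated RHS is 6!/(2!×3!) = 60 ≠ 15, so the statement does not hold.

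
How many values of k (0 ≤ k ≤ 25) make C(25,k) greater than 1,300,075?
8
Row 25 is unimodal and symmetric about k=25/2. C(25,8)=1,081,575 ≤ 1,300,075; C(25,9)=2,042,975 > 1,300,075; by symmetry C(25,k) > 1,300,075 for k = 9..16. That's 16 - 9 + 1 = 8 values.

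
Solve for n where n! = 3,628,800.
10
n! is strictly increasing. 8! = 40,320, 9! = 362,880, 10! = 3,628,800 ✓. So n = 10.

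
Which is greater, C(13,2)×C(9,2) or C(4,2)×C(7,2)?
C(13,2)×C(9,2)=2,808, C(4,2)×C(7,2)=126.

Answer: C(13,2)×C(9,2)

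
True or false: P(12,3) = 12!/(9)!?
True

Permutation formula P(n,k) = n!/(n-k)!: 12!/9! = 479,001,600/362,880 = 1,320 = P(12,3). The statement holds.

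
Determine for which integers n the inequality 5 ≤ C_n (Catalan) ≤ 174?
C_2=2; C_3=5; C_4=14; C_5=42; C_6=132; C_7=429. So valid n = 3, 4, 5, 6.

Answer: 3, 4, 5, 6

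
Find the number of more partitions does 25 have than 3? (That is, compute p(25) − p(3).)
1,955

Working:
Pentagonal recurrence p(n) = p(n−1) + p(n−2) − p(n−5) − p(n−7) + …: p(25) = p(24) + p(23) − p(20) − p(18) + p(13) + p(10) − p(3) = 1,575 + 1,255 − 627 − 385 + 101 + 42 − 3 = 1,958.
p(3) = p(2) + p(1) = 2 + 1 = 3.
Difference = 1,958 − 3 = 1,955.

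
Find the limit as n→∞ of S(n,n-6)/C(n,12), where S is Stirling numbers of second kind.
10395

Working:
The leading term of S(n,n-6) as a polynomial in n is (11)!!·C(n,12), so the ratio → (11)!! = 10395.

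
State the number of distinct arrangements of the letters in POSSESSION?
75,600

Solution: Word has 10 letters (P=1, O=2, S=4, E=1, I=1, N=1). Arrangements: 10!/Π(k!) = 75,600.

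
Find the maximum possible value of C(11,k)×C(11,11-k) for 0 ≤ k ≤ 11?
213,444

Explanation: C(11,k)·C(11,11-k) = C(11,k)², maximised at the centre k = 5: C(11,5)² = 213,444.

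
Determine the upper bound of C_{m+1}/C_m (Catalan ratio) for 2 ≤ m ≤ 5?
22/7

Solution: C_{m+1}/C_m = 2(2m+1)/(m+2), which increases with m. Maximum at m = 5: 2·11/7 = 22/7.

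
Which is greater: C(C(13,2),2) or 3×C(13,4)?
C(C(13,2),2)=3,003, 3×C(13,4)=2,145.
Final answer: C(C(13,2),2)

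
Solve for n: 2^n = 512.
9

Solution: 2^9 = 512, so n = 9.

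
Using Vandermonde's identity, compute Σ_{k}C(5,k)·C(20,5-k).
= C(5+20,5) = C(25,5) = 53,130.

Answer: 53,130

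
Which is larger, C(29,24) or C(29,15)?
C(29,15)
C(29,24)=118,755, C(29,15)=77,558,760.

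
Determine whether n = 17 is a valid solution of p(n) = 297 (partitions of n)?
Pentagonal recurrence p(n) = p(n−1) + p(n−2) − p(n−5) − p(n−7) + …: p(17) = p(16) + p(15) − p(12) − p(10) + p(5) + p(2) = 231 + 176 − 77 − 42 + 7 + 2 = 297, which equals 297.
Final answer: Yes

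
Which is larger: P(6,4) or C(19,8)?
P(6,4)=360, C(19,8)=75,582.
Final answer: C(19,8)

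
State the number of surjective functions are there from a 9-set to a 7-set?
2,328,480
Onto functions = 7! × S(9,7)
First compute S(9,7) via recurrence:
Using the Stirling recurrence: S(n,k) = k·S(n-1,k) + S(n-1,k-1)
S(9,7) = 7·S(8,7) + S(8,6)
         = 7·28 + 266
         = 196 + 266
         = 462
Then: 5040 × 462 = 2,328,480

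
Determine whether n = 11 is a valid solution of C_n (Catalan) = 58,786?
Yes

C_11 = C(22,11)/(11+1) = 705,432/12 = 58,786, which equals 58,786.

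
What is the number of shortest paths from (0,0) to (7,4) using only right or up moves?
Choose 7 rights from 11 moves: C(11,7) = 330.
Final answer: 330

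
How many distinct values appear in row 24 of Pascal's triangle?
13

Working:
Row 24 has entries C(24,0)..C(24,24); by symmetry C(24,k)=C(24,24-k), giving 13 distinct values.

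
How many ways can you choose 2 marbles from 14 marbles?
91

Working:
C(14,2) = 14! / (2! × (14-2)!)
         = 14! / (2! × 12!)
         = 91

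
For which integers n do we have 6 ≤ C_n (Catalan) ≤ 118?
4, 5

C_3=5; C_4=14; C_5=42; C_6=132. So valid n = 4, 5.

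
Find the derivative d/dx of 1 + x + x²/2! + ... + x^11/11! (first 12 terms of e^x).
Differentiating term by term gives the first 11 terms of e^x.

Answer: 1 + x + x²/2! + ... + x^10/10!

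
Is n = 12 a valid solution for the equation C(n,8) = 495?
Yes

C(12,8) = 12·11·10·9·8·7·6·5/8! = 19,958,400/40,320 = 495, which equals 495.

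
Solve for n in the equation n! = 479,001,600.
n! is strictly increasing. 10! = 3,628,800, 11! = 39,916,800, 12! = 479,001,600 ✓. So n = 12.

Answer: 12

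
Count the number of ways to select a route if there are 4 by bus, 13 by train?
17

Explanation: By the addition principle: 4 + 13 = 17.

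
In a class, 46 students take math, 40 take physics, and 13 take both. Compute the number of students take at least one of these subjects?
73

Solution: |A∪B| = |A|+|B|-|A∩B| = 46+40-13 = 73.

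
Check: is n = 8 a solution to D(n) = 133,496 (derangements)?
No

Solution: D(8) = (8-1)·[D(7) + D(6)] = 7·[1,854 + 265] = 14,833, which does not equal 133,496.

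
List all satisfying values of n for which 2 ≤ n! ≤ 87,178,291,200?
n! is strictly increasing; 2! = 2 and 14! = 87,178,291,200, so valid n = 2, 3, 4, 5, 6, 7, 8, 9, 10, 11, 12, 13, 14.
Final answer: 2, 3, 4, 5, 6, 7, 8, 9, 10, 11, 12, 13, 14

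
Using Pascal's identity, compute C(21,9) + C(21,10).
646,646

Solution: C(21,9) + C(21,10) = C(22,10) = 646,646.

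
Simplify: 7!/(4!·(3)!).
This is C(7,4) = 35.
Final answer: 35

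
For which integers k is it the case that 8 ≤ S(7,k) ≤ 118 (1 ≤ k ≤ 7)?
2, 6

Explanation: S(7,1)=1; S(7,2)=63; S(7,3)=301; S(7,4)=350; S(7,5)=140; S(7,6)=21; S(7,7)=1. So valid k = 2, 6.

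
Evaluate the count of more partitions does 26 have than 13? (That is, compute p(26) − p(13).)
2,335

Explanation: Pentagonal recurrence p(n) = p(n−1) + p(n−2) − p(n−5) − p(n−7) + …: p(26) = p(25) + p(24) − p(21) − p(19) + p(14) + p(11) − p(4) − p(0) = 1,958 + 1,575 − 792 − 490 + 135 + 56 − 5 − 1 = 2,436.
p(13) = p(12) + p(11) − p(8) − p(6) + p(1) = 77 + 56 − 22 − 11 + 1 = 101.
Difference = 2,436 − 101 = 2,335.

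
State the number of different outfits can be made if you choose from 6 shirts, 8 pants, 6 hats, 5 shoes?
1,440

By the multiplication principle: 6 × 8 × 6 × 5 = 1,440.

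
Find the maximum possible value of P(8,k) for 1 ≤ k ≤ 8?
40,320

P(8,k) increases in k, so maximum at k = 8: 8! = 40,320.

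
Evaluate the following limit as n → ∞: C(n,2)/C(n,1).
C(n,2)/C(n,1) = (n-1)/2 → ∞ as n → ∞.

Answer: ∞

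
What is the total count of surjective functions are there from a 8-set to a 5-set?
Onto functions = 5! × S(8,5)
First compute S(8,5) via recurrence:
Using the Stirling recurrence: S(n,k) = k·S(n-1,k) + S(n-1,k-1)
S(8,5) = 5·S(7,5) + S(7,4)
         = 5·140 + 350
         = 700 + 350
         = 1,050
Then: 120 × 1050 = 126,000
Final answer: 126,000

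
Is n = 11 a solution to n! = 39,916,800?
Yes

Explanation: 11! = 11·10! = 11·3,628,800 = 39,916,800, which equals 39,916,800.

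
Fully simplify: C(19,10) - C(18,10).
48,620

Reasoning: C(19,10) - C(18,10) = C(18,9) = 48,620.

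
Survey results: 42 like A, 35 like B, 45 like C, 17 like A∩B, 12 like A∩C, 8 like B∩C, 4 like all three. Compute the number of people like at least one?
89

Explanation: |A∪B∪C| = 42+35+45-17-12-8+4 = 89.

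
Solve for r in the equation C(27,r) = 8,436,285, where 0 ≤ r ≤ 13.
10

Solution: C(27,r) is increasing for 0 ≤ r ≤ 13. Stepping up (C(27,r+1) = C(27,r)·(27−r)/(r+1)): C(27,1) = 27, C(27,2) = 351, C(27,3) = 2,925, C(27,4) = 17,550, C(27,5) = 80,730, C(27,6) = 296,010, C(27,7) = 888,030, C(27,8) = 2,220,075, C(27,9) = 4,686,825, C(27,10) = 8,436,285 ✓. So r = 10.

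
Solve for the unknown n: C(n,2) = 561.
C(n,2) = n(n−1)/2! is increasing in n, and n(n−1) = 2!·561 = 1,122 ≈ (n−0.5)^2 gives n ≈ 34.0. Check: C(32,2) = 496, C(33,2) = 528, C(34,2) = 561 ✓. So n = 34.

Answer: 34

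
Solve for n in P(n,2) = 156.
P(n,2) = n(n−1) is increasing in n; n(n−1) ≈ (n−0.5)^2 = 156 gives n ≈ 13.0. Check: P(11,2) = 110, P(12,2) = 132, P(13,2) = 156 ✓. So n = 13.
Final answer: 13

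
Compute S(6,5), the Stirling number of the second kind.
15

Using the Stirling recurrence: S(n,k) = k·S(n-1,k) + S(n-1,k-1)
S(6,5) = 5·S(5,5) + S(5,4)
         = 5·1 + 10
         = 5 + 10
         = 15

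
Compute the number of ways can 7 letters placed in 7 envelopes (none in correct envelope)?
Using D(n) = (n-1)[D(n-1) + D(n-2)]:
D(7) = (7-1) × [D(6) + D(5)]
      = 6 × [265 + 44]
      = 6 × 309
      = 1,854
Final answer: 1,854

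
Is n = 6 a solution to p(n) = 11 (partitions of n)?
Yes

Explanation: Pentagonal recurrence p(n) = p(n−1) + p(n−2) − p(n−5) − p(n−7) + …: p(6) = p(5) + p(4) − p(1) = 7 + 5 − 1 = 11, which equals 11.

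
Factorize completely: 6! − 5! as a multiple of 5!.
5 × 5! = 600

6! − 5! = 6·5! − 5! = (6 − 1)·5! = 5 × 5! = 600.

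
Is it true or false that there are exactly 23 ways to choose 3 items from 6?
False
C(6,3) = 20 ≠ 23.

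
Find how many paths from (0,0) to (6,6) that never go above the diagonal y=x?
Counted by the Catalan number C_6: C_6 = C(12,6)/(6+1) = 924/7 = 132.
Final answer: 132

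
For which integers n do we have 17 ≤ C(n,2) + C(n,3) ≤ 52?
5, 6

Reasoning: C(4,2)+C(4,3)=10; C(5,2)+C(5,3)=20; C(6,2)+C(6,3)=35; C(7,2)+C(7,3)=56. So valid n = 5, 6.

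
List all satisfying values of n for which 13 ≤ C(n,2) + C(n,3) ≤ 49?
5, 6

Reasoning: C(4,2)+C(4,3)=10; C(5,2)+C(5,3)=20; C(6,2)+C(6,3)=35; C(7,2)+C(7,3)=56. So valid n = 5, 6.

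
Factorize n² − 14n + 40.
(n − 4)(n − 10)
Seek roots whose sum is 14 and product is 40: (4, 10). So n² − 14n + 40 = (n − 4)(n − 10).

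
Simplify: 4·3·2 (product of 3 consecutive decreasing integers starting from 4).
24

This is P(4,3) = 4!/(1)! = 24.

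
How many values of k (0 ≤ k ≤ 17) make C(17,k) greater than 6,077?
Row 17 is unimodal and symmetric about k=17/2. C(17,4)=2,380 ≤ 6,077; C(17,5)=6,188 > 6,077; by symmetry C(17,k) > 6,077 for k = 5..12. That's 12 - 5 + 1 = 8 values.
Final answer: 8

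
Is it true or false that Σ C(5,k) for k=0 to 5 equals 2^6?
False

Working:
Binomial theorem: Σ C(5,k) = (1+1)^5 = 2^5 = 32; RHS 2^6 = 64.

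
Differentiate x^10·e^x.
(10x^9 + x^10)e^x

Reasoning: Product rule: d/dx[x^10]·e^x + x^10·d/dx[e^x] = 10x^{9}e^x + x^10e^x.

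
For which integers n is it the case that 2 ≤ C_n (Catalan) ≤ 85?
C_1=1; C_2=2; C_3=5; C_4=14; C_5=42; C_6=132. So valid n = 2, 3, 4, 5.

Answer: 2, 3, 4, 5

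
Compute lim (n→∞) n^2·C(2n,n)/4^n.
C(2n,n) ~ 4^n/√(πn), so n^2·C(2n,n)/4^n ~ n^(2 − 1/2)/√π → ∞.
Final answer: ∞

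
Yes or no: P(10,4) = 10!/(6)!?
Yes

Solution: Permutation formula P(n,k) = n!/(n-k)!: 10!/6! = 3,628,800/720 = 5,040 = P(10,4). The statement holds.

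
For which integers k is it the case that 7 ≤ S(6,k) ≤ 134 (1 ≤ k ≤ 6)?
2, 3, 4, 5

Working:
S(6,1)=1; S(6,2)=31; S(6,3)=90; S(6,4)=65; S(6,5)=15; S(6,6)=1. So valid k = 2, 3, 4, 5.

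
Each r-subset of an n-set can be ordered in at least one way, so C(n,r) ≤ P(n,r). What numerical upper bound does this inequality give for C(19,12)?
24,135,932,620,800

Explanation: P(19,12) = 19·18·17·16·15·14·13·12·11·10·9·8 = 24,135,932,620,800, so C(19,12) ≤ 24,135,932,620,800. (The bound is loose by a factor of 12! = 479,001,600: C(19,12) = 24,135,932,620,800/479,001,600 = 50,388.)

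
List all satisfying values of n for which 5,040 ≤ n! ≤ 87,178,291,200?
7, 8, 9, 10, 11, 12, 13, 14

Reasoning: n! is strictly increasing; 7! = 5,040 and 14! = 87,178,291,200, so valid n = 7, 8, 9, 10, 11, 12, 13, 14.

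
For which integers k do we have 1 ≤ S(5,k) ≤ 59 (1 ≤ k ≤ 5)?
S(5,1)=1; S(5,2)=15; S(5,3)=25; S(5,4)=10; S(5,5)=1. So valid k = 1, 2, 3, 4, 5.
Final answer: 1, 2, 3, 4, 5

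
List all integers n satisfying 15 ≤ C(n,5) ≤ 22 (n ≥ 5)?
7

C(6,5)=6; C(7,5)=21; C(8,5)=56. So valid n = 7.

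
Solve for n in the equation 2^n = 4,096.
12

Solution: 4,096 = 1,024 × 4 = 2^10 × 2^2 = 2^12, so n = 12.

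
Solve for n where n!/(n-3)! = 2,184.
14

Working:
n!/(n-3)! = n×(n-1)×(n-2), a product of 3 consecutive integers ≈ (n−1)^3. 2,184^(1/3) + 1 ≈ 14.0; check n = 14: 14×13×12 = 2,184 ✓. So n = 14.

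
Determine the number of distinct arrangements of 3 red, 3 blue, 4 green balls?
4,200

Explanation: Multinomial: 10!/(3! × 3! × 4!) = 4,200.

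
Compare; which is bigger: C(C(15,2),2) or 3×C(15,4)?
C(C(15,2),2)

Working:
C(C(15,2),2)=5,460, 3×C(15,4)=4,095.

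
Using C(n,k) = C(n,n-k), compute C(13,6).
1,716

Solution: C(13,6) = C(13,7) = 1,716.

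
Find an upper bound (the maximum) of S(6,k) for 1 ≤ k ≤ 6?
Row S(6,k) for k = 1..6 (via S(n,k) = k·S(n−1,k) + S(n−1,k−1)): 1, 31, 90, 65, 15, 1. The row is unimodal; maximum at k = 3: 90.

Answer: 90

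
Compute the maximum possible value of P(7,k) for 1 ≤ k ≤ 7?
5,040

Explanation: P(7,k) increases in k, so maximum at k = 7: 7! = 5,040.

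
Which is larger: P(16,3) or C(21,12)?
C(21,12)

P(16,3)=3,360, C(21,12)=293,930.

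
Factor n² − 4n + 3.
(n − 1)(n − 3)

Working:
Seek roots whose sum is 4 and product is 3: (1, 3). So n² − 4n + 3 = (n − 1)(n − 3).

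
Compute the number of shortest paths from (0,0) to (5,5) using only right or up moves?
252

Working:
Choose 5 rights from 10 moves: C(10,5) = 252.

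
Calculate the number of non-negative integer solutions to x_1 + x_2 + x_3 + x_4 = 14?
680

Working:
C(14+4-1, 4-1) = 680.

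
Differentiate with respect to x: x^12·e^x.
(12x^11 + x^12)e^x

Solution: Product rule: d/dx[x^12]·e^x + x^12·d/dx[e^x] = 12x^{11}e^x + x^12e^x.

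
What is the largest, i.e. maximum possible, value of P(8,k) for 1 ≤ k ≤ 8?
40,320

Working:
P(8,k) increases in k, so maximum at k = 8: 8! = 40,320.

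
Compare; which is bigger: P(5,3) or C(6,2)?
P(5,3)

P(5,3)=60, C(6,2)=15.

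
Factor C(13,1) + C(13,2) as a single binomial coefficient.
C(14,2)

Reasoning: By Pascal's identity: C(13,1) + C(13,2) = C(14,2) = 91.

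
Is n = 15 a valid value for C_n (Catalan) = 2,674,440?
No

C_15 = C(30,15)/(15+1) = 155,117,520/16 = 9,694,845, which does not equal 2,674,440.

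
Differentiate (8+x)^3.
3(8+x)^2

Reasoning: Using the power rule: d/dx (8+x)^3 = 3(8+x)^{2}.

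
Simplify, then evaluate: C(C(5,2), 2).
C(5,2) = 10, then C(10, 2) = 45.
Final answer: 45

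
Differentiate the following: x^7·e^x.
(7x^6 + x^7)e^x

Explanation: Product rule: d/dx[x^7]·e^x + x^7·d/dx[e^x] = 7x^{6}e^x + x^7e^x.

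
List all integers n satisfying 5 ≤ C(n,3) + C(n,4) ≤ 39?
4, 5, 6
C(3,3)+C(3,4)=1; C(4,3)+C(4,4)=5; C(5,3)+C(5,4)=15; C(6,3)+C(6,4)=35; C(7,3)+C(7,4)=70. So valid n = 4, 5, 6.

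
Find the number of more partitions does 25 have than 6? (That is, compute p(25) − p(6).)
1,947

Pentagonal recurrence p(n) = p(n−1) + p(n−2) − p(n−5) − p(n−7) + …: p(25) = p(24) + p(23) − p(20) − p(18) + p(13) + p(10) − p(3) = 1,575 + 1,255 − 627 − 385 + 101 + 42 − 3 = 1,958.
p(6) = p(5) + p(4) − p(1) = 7 + 5 − 1 = 11.
Difference = 1,958 − 11 = 1,947.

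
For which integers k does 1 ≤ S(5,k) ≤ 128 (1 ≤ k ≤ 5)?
1, 2, 3, 4, 5

S(5,1)=1; S(5,2)=15; S(5,3)=25; S(5,4)=10; S(5,5)=1. So valid k = 1, 2, 3, 4, 5.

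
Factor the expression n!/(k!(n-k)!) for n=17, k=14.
C(17,14) = 680

Explanation: This is the binomial coefficient C(17,14) = 680.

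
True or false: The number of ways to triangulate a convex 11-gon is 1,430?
Triangulations of a convex 11-gon are counted by the Catalan number C_9: C_9 = C(18,9)/(9+1) = 48,620/10 = 4,862.
Final answer: False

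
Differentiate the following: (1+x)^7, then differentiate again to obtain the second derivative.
First derivative: 7(1+x)^{6}. Second derivative: 7·6·(1+x)^{5} = 42(1+x)^{5}.

Answer: 42(1+x)^5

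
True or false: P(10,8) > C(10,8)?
True

P(10,8) = 1,814,400 and C(10,8) = 45; P(n,r) = r! × C(n,r) so P > C whenever r ≥ 2.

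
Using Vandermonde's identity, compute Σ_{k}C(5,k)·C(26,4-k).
31,465

Reasoning: = C(5+26,4) = C(31,4) = 31,465.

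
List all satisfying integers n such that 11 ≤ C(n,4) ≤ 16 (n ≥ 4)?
6

Working:
C(5,4)=5; C(6,4)=15; C(7,4)=35. So valid n = 6.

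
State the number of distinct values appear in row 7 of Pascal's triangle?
Row 7 has entries C(7,0)..C(7,7); by symmetry C(7,k)=C(7,7-k), giving 4 distinct values.

Answer: 4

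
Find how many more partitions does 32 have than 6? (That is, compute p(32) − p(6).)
8,338

Reasoning: Pentagonal recurrence p(n) = p(n−1) + p(n−2) − p(n−5) − p(n−7) + …: p(32) = p(31) + p(30) − p(27) − p(25) + p(20) + p(17) − p(10) − p(6) = 6,842 + 5,604 − 3,010 − 1,958 + 627 + 297 − 42 − 11 = 8,349.
p(6) = p(5) + p(4) − p(1) = 7 + 5 − 1 = 11.
Difference = 8,349 − 11 = 8,338.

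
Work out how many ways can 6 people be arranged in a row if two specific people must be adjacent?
240

Treat pair as unit: (6-1)! arrangements × 2 internal orders = 240.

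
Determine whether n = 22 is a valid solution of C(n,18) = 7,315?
C(22,18) = 22·21·20·19·18·17·16·15·14·13·12·11·10·9·8·7·6·5/18! = 46,833,363,657,400,320,000/6,402,373,705,728,000 = 7,315, which equals 7,315.

Answer: Yes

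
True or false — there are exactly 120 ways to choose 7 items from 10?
C(10,7) = 120.
Final answer: True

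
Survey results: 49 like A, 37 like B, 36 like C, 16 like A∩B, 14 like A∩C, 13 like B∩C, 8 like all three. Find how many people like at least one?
87

Reasoning: |A∪B∪C| = 49+37+36-16-14-13+8 = 87.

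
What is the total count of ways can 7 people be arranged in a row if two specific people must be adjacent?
1,440

Reasoning: Treat pair as unit: (7-1)! arrangements × 2 internal orders = 1,440.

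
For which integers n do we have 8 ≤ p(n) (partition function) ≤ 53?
Tabulating p(n) via p(n) = p(n−1) + p(n−2) − p(n−5) − p(n−7) + …: p(5)=7; p(6)=11; p(7)=15; p(8)=22; p(9)=30; p(10)=42; p(11)=56. So valid n = 6, 7, 8, 9, 10.
Final answer: 6, 7, 8, 9, 10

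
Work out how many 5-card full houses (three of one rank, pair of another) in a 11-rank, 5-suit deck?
Triple rank: 11. Triple suits: C(5,3)=10. Pair rank: 10. Pair suits: C(5,2)=10. Total: 11,000.

Answer: 11,000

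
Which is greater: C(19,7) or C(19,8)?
C(19,8)

C(19,7)=50,388, C(19,8)=75,582.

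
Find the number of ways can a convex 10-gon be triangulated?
1,430

Reasoning: Using the Catalan number formula: C_n = C(2n, n) / (n+1)
C_8 = C(16, 8) / (8+1)
     = 12870 / 9
     = 1,430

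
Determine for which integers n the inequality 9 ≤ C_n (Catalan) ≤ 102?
4, 5

Explanation: C_3=5; C_4=14; C_5=42; C_6=132. So valid n = 4, 5.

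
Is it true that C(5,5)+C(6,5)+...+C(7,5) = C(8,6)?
True

Working:
Hockey stick identity gives Σ = C(8,6) = 28; RHS C(8,6) = 28.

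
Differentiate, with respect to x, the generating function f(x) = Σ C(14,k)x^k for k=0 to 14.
Σ k·C(14,k)x^(k-1) for k=1 to 14

Solution: Term-by-term differentiation gives Σ k·C(14,k)x^{k-1} for k=1 to 14.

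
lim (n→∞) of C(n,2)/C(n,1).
∞

Working:
C(n,2)/C(n,1) = (n-1)/2 → ∞ as n → ∞.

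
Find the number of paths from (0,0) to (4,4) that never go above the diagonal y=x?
Counted by the Catalan number C_4: C_4 = C(8,4)/(4+1) = 70/5 = 14.
Final answer: 14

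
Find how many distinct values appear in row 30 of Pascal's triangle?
Row 30 has entries C(30,0)..C(30,30); by symmetry C(30,k)=C(30,30-k), giving 16 distinct values.

Answer: 16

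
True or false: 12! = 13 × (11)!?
False

Explanation: 12! = 12 × 11! = 479,001,600, but 13 × 11! = 518,918,400.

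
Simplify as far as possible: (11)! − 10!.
36,288,000
(11)! − 10! = (11)·10! − 10! = (11−1)·10! = 10·10! = 36,288,000.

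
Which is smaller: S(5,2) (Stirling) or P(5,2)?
S(5,2) = 2·S(4,2) + S(4,1) = 2·7 + 1 = 15; P(5,2) = 20.
Final answer: S(5,2)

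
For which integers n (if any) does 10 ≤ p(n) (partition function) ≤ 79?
Tabulating p(n) via p(n) = p(n−1) + p(n−2) − p(n−5) − p(n−7) + …: p(5)=7; p(6)=11; p(7)=15; p(8)=22; p(9)=30; p(10)=42; p(11)=56; p(12)=77; p(13)=101. So valid n = 6, 7, 8, 9, 10, 11, 12.

Answer: 6, 7, 8, 9, 10, 11, 12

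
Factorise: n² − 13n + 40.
(n − 5)(n − 8)
Seek roots whose sum is 13 and product is 40: (5, 8). So n² − 13n + 40 = (n − 5)(n − 8).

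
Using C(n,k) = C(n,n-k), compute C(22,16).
74,613

Solution: C(22,16) = C(22,6) = 74,613.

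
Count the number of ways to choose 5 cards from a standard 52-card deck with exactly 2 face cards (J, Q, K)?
652,080

Working:
12 face cards and 40 non-face cards: C(12,2) × C(40,3) = 66 × 9,880 = 652,080.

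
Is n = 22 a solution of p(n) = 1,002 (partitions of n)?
Pentagonal recurrence p(n) = p(n−1) + p(n−2) − p(n−5) − p(n−7) + …: p(22) = p(21) + p(20) − p(17) − p(15) + p(10) + p(7) − p(0) = 792 + 627 − 297 − 176 + 42 + 15 − 1 = 1,002, which equals 1,002.

Answer: Yes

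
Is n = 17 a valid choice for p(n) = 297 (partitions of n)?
Yes
Pentagonal recurrence p(n) = p(n−1) + p(n−2) − p(n−5) − p(n−7) + …: p(17) = p(16) + p(15) − p(12) − p(10) + p(5) + p(2) = 231 + 176 − 77 − 42 + 7 + 2 = 297, which equals 297.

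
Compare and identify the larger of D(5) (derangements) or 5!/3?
D(5) = (5-1)·[D(4) + D(3)] = 4·[9 + 2] = 44; 5!/3 = 120/3 = 40.
Final answer: D(5)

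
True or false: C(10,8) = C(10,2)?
True

Explanation: Symmetry C(n,k) = C(n,n-k): C(10,8) = 45 and C(10,2) = 45. Both sides agree, so the statement holds.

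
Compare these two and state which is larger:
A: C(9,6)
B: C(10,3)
B

Solution: A=C(9,6)=84, B=C(10,3)=120.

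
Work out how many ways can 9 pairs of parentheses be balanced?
Using the Catalan number formula: C_n = C(2n, n) / (n+1)
C_9 = C(18, 9) / (9+1)
     = 48620 / 10
     = 4,862

Answer: 4,862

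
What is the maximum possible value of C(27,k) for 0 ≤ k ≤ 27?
20,058,300
Maximum at k = 13 or k = 14: C(27,13) = 20,058,300.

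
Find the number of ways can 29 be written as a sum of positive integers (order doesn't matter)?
4,565

Reasoning: Pentagonal recurrence p(n) = p(n−1) + p(n−2) − p(n−5) − p(n−7) + …: p(29) = p(28) + p(27) − p(24) − p(22) + p(17) + p(14) − p(7) − p(3) = 3,718 + 3,010 − 1,575 − 1,002 + 297 + 135 − 15 − 3 = 4,565.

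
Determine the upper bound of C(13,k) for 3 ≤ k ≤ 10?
1,716

Reasoning: C(13,k) is maximised at the centre of the row: C(13,6) = 1,716.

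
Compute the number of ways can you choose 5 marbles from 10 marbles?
252

Explanation: C(10,5) = 10! / (5! × (10-5)!)
         = 10! / (5! × 5!)
         = 252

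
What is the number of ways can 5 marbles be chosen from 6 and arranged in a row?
720

P(6,5) = 6!/(6-5)! = 720.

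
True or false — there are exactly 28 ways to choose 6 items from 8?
True
C(8,6) = 28.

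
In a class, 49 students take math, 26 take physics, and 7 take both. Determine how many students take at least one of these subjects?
68

Explanation: |A∪B| = |A|+|B|-|A∩B| = 49+26-7 = 68.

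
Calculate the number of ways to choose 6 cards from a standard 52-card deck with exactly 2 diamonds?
6,415,578

Explanation: 13 diamonds and 39 non-diamonds: C(13,2) × C(39,4) = 78 × 82251 = 6,415,578.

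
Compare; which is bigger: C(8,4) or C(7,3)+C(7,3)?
Equal
C(8,4)=70; C(7,3)+C(7,3)=35+35=70.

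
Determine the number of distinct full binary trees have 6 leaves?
Using the Catalan number formula: C_n = C(2n, n) / (n+1)
C_5 = C(10, 5) / (5+1)
     = 252 / 6
     = 42

Answer: 42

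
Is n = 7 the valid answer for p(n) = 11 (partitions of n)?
Pentagonal recurrence p(n) = p(n−1) + p(n−2) − p(n−5) − p(n−7) + …: p(7) = p(6) + p(5) − p(2) − p(0) = 11 + 7 − 2 − 1 = 15, which does not equal 11.
Final answer: No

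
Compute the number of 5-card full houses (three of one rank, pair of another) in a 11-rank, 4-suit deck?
2,640

Explanation: Triple rank: 11. Triple suits: C(4,3)=4. Pair rank: 10. Pair suits: C(4,2)=6. Total: 2,640.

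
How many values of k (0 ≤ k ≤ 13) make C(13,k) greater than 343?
6

Working:
Row 13 is unimodal and symmetric about k=13/2. C(13,3)=286 ≤ 343; C(13,4)=715 > 343; by symmetry C(13,k) > 343 for k = 4..9. That's 9 - 4 + 1 = 6 values.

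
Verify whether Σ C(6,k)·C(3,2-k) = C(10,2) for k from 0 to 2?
False

Vandermonde's identity gives C(9,2) = 36; RHS C(10,2) = 45.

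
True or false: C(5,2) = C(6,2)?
LHS = C(5,2) = 10; RHS = C(6,2) = 15. 10 ≠ 15, so the statement does not hold.
Final answer: False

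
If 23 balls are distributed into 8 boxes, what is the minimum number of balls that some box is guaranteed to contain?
3
Pigeonhole: ⌈23/8⌉ = 3.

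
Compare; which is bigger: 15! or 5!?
15!
15!=1,307,674,368,000, 5!=120. 15! > 5!.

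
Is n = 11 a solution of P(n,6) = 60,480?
No

P(11,6) = 11·10·9·8·7·6 = 332,640, which does not equal 60,480.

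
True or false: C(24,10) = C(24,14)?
True

Explanation: C(24,10) = C(24,24-10) by the symmetry property; both equal 1,961,256.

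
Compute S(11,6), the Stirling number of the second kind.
179,487

Reasoning: Using the Stirling recurrence: S(n,k) = k·S(n-1,k) + S(n-1,k-1)
S(11,6) = 6·S(10,6) + S(10,5)
         = 6·22827 + 42525
         = 136962 + 42525
         = 179,487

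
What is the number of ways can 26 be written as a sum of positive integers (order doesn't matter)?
2,436

Explanation: Pentagonal recurrence p(n) = p(n−1) + p(n−2) − p(n−5) − p(n−7) + …: p(26) = p(25) + p(24) − p(21) − p(19) + p(14) + p(11) − p(4) − p(0) = 1,958 + 1,575 − 792 − 490 + 135 + 56 − 5 − 1 = 2,436.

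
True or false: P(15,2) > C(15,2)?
True

Solution: P(15,2) = 210 and C(15,2) = 105; P(n,r) = r! × C(n,r) so P > C whenever r ≥ 2.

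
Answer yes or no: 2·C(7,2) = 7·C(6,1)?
Absorption identity k·C(n,k) = n·C(n-1,k-1). LHS = 2·21 = 42; RHS = 7·6 = 42.

Answer: Yes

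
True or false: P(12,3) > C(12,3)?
True
P(12,3) = 1,320 and C(12,3) = 220; P(n,r) = r! × C(n,r) so P > C whenever r ≥ 2.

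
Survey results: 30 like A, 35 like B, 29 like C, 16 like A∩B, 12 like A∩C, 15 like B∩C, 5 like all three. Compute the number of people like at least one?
56

|A∪B∪C| = 30+35+29-16-12-15+5 = 56.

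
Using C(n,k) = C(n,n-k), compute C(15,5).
C(15,5) = C(15,10) = 3,003.
Final answer: 3,003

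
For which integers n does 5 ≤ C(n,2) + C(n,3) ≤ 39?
C(3,2)+C(3,3)=4; C(4,2)+C(4,3)=10; C(5,2)+C(5,3)=20; C(6,2)+C(6,3)=35; C(7,2)+C(7,3)=56. So valid n = 4, 5, 6.

Answer: 4, 5, 6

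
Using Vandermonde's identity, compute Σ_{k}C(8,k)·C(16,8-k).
735,471

Solution: = C(8+16,8) = C(24,8) = 735,471.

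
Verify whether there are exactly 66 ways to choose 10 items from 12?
True

Solution: C(12,10) = 66.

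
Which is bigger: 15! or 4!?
15!

Explanation: 15!=1,307,674,368,000, 4!=24. 15! > 4!.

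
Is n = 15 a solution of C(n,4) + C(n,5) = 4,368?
C(15,4) + C(15,5) = 1,365 + 3,003 = 4,368, which equals 4,368.

Answer: Yes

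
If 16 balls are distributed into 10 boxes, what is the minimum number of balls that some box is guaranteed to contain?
2
Pigeonhole: ⌈16/10⌉ = 2.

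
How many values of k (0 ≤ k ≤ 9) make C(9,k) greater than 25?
6

Row 9 is unimodal and symmetric about k=9/2. C(9,1)=9 ≤ 25; C(9,2)=36 > 25; by symmetry C(9,k) > 25 for k = 2..7. That's 7 - 2 + 1 = 6 values.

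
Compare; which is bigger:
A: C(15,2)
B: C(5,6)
A

Explanation: A=C(15,2)=105, B=C(5,6)=0.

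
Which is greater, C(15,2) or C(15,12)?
C(15,12)

Solution: C(15,2)=105, C(15,12)=455.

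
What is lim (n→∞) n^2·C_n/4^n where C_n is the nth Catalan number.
∞
C_n ~ 4^n/(n^(3/2)√π), so n^2·C_n/4^n ~ n^(2 − 3/2)/√π → ∞.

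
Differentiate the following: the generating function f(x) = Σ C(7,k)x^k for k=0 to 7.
Σ k·C(7,k)x^(k-1) for k=1 to 7

Term-by-term differentiation gives Σ k·C(7,k)x^{k-1} for k=1 to 7.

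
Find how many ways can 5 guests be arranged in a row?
Arrangements of 5 distinct objects: 5! = 120.

Answer: 120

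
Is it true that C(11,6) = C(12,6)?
False
LHS = C(11,6) = 462; RHS = C(12,6) = 924. 462 ≠ 924, so the statement does not hold.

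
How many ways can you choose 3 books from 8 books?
56
C(8,3) = 8! / (3! × (8-3)!)
         = 8! / (3! × 5!)
         = 56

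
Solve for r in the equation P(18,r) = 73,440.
4

Solution: P(18,r) = 18·17·…·(18−r+1), a product of r factors. Multiplying down from 18: 18 = 18; 18·17 = 306; 18·17·16 = 4,896; 18·17·16·15 = 73,440 ✓ (4 factors). So r = 4.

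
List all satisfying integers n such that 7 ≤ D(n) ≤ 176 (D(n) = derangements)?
Using D(n) = (n−1)[D(n−1) + D(n−2)] with D(1)=0, D(2)=1: D(3)=2; D(4)=9; D(5)=44; D(6)=265. So valid n = 4, 5.
Final answer: 4, 5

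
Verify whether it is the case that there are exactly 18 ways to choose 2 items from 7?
False

C(7,2) = 21 ≠ 18.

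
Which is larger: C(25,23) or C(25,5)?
C(25,5)

Reasoning: C(25,23)=300, C(25,5)=53,130.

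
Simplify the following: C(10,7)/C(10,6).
C(n,k+1)/C(n,k) = (n−k)/(k+1). Here (10−6)/(6+1) = 4/7 = 4/7.
Final answer: 4/7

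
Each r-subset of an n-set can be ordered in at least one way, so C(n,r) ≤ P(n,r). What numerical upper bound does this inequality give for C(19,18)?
121,645,100,408,832,000

Solution: P(19,18) = 19·18·17·16·15·14·13·12·11·10·9·8·7·6·5·4·3·2 = 121,645,100,408,832,000, so C(19,18) ≤ 121,645,100,408,832,000. (The bound is loose by a factor of 18! = 6,402,373,705,728,000: C(19,18) = 121,645,100,408,832,000/6,402,373,705,728,000 = 19.)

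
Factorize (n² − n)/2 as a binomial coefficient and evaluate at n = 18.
C(n,2); C(18,2) = 153

Solution: (n² − n)/2 = n(n−1)/2 = C(n,2). At n = 18: C(18,2) = 153.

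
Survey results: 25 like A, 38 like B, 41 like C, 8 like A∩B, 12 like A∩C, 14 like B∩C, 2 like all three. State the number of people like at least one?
|A∪B∪C| = 25+38+41-8-12-14+2 = 72.

Answer: 72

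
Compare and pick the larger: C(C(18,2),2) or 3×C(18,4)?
C(C(18,2),2)

C(C(18,2),2)=11,628, 3×C(18,4)=9,180.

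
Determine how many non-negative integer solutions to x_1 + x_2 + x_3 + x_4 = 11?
364

Reasoning: C(11+4-1, 4-1) = 364.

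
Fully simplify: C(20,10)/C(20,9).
C(n,k+1)/C(n,k) = (n−k)/(k+1). Here (20−9)/(9+1) = 11/10 = 11/10.

Answer: 11/10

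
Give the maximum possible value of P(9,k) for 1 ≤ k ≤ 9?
362,880

Explanation: P(9,k) increases in k, so maximum at k = 9: 9! = 362,880.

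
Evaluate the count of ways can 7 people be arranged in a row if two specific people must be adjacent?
Treat pair as unit: (7-1)! arrangements × 2 internal orders = 1,440.
Final answer: 1,440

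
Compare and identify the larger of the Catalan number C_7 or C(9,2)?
C_7

Explanation: C_7 = C(14,7)/(7+1) = 3,432/8 = 429; C(9,2) = 36.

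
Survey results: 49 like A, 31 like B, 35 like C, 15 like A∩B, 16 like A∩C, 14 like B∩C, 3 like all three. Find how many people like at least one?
73
|A∪B∪C| = 49+31+35-15-16-14+3 = 73.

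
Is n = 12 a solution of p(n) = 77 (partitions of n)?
Yes

Reasoning: Pentagonal recurrence p(n) = p(n−1) + p(n−2) − p(n−5) − p(n−7) + …: p(12) = p(11) + p(10) − p(7) − p(5) + p(0) = 56 + 42 − 15 − 7 + 1 = 77, which equals 77.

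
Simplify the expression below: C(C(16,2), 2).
7,140
C(16,2) = 120, then C(120, 2) = 7,140.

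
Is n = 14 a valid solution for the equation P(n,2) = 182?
Yes
P(14,2) = 14·13 = 182, which equals 182.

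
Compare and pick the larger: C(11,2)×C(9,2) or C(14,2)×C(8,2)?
C(14,2)×C(8,2)

C(11,2)×C(9,2)=1,980, C(14,2)×C(8,2)=2,548.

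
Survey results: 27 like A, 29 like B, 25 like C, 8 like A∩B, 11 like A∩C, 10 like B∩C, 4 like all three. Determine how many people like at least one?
56

Explanation: |A∪B∪C| = 27+29+25-8-11-10+4 = 56.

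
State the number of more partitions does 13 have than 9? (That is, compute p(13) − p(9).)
71

Reasoning: Pentagonal recurrence p(n) = p(n−1) + p(n−2) − p(n−5) − p(n−7) + …: p(13) = p(12) + p(11) − p(8) − p(6) + p(1) = 77 + 56 − 22 − 11 + 1 = 101.
p(9) = p(8) + p(7) − p(4) − p(2) = 22 + 15 − 5 − 2 = 30.
Difference = 101 − 30 = 71.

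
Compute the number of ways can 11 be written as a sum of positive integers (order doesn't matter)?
56

Solution: Pentagonal recurrence p(n) = p(n−1) + p(n−2) − p(n−5) − p(n−7) + …: p(11) = p(10) + p(9) − p(6) − p(4) = 42 + 30 − 11 − 5 = 56.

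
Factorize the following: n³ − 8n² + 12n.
n³ − 8n² + 12n = n(n² − 8n + 12) = n(n − 2)(n − 6).

Answer: n(n − 2)(n − 6)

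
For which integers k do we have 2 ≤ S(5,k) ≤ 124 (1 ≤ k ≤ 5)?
2, 3, 4

Solution: S(5,1)=1; S(5,2)=15; S(5,3)=25; S(5,4)=10; S(5,5)=1. So valid k = 2, 3, 4.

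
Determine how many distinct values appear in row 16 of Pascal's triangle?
9
Row 16 has entries C(16,0)..C(16,16); by symmetry C(16,k)=C(16,16-k), giving 9 distinct values.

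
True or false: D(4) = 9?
True

Working:
Derangements of 4 elements: D(4) = (4-1)·[D(3) + D(2)] = 3·[2 + 1] = 9.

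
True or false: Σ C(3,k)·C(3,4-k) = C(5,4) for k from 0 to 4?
False
Vandermonde's identity gives C(6,4) = 15; RHS C(5,4) = 5.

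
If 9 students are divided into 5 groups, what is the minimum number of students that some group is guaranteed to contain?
2

Pigeonhole: ⌈9/5⌉ = 2.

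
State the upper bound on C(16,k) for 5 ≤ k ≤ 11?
12,870

Explanation: C(16,k) is maximised at the centre of the row: C(16,8) = 12,870.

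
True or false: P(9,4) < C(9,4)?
False

Explanation: P(9,4) = 3,024 and C(9,4) = 126; P(n,r) = r! × C(n,r) so P > C whenever r ≥ 2.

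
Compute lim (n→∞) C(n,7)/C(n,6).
∞

Working:
C(n,7)/C(n,6) = (n-6)/7 → ∞ as n → ∞.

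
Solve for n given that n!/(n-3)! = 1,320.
n!/(n-3)! = n×(n-1)×(n-2), a product of 3 consecutive integers ≈ (n−1)^3. 1,320^(1/3) + 1 ≈ 12.0; check n = 12: 12×11×10 = 1,320 ✓. So n = 12.
Final answer: 12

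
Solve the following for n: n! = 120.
5

n! is strictly increasing. 3! = 6, 4! = 24, 5! = 120 ✓. So n = 5.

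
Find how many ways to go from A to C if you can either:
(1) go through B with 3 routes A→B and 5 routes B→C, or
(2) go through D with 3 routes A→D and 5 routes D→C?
30

Solution: Route via B: 3×5=15. Route via D: 3×5=15. Total: 30.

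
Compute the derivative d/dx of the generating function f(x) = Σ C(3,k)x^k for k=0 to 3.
Σ k·C(3,k)x^(k-1) for k=1 to 3

Reasoning: Term-by-term differentiation gives Σ k·C(3,k)x^{k-1} for k=1 to 3.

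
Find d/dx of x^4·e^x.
Product rule: d/dx[x^4]·e^x + x^4·d/dx[e^x] = 4x^{3}e^x + x^4e^x.
Final answer: (4x^3 + x^4)e^x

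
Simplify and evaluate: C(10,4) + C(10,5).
462

Reasoning: By Pascal's identity: C(11,5) = 462.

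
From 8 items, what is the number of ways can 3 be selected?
C(8,3) = 8! / (3! × (8-3)!)
         = 8! / (3! × 5!)
         = 56

Answer: 56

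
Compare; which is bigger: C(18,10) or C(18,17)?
C(18,10)

Explanation: C(18,10)=43,758, C(18,17)=18.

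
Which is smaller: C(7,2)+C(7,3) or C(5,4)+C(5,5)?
First=56, Second=6.
Final answer: C(5,4)+C(5,5)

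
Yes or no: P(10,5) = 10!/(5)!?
Permutation formula P(n,k) = n!/(n-k)!: 10!/5! = 3,628,800/120 = 30,240 = P(10,5). The statement holds.

Answer: Yes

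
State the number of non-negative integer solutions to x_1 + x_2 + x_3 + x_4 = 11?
364
C(11+4-1, 4-1) = 364.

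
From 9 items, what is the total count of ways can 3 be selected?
84

Explanation: C(9,3) = 9! / (3! × (9-3)!)
         = 9! / (3! × 6!)
         = 84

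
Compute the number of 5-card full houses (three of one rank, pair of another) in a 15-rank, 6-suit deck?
63,000

Solution: Triple rank: 15. Triple suits: C(6,3)=20. Pair rank: 14. Pair suits: C(6,2)=15. Total: 63,000.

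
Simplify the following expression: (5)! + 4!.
144

Explanation: (5)! + 4! = (5)·4! + 4! = (5+1)·4! = 6·4! = 144.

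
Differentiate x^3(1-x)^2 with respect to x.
3x^2(1-x)^2 - 2x^3(1-x)^1

Product rule: 3x^{2}(1-x)^{2} + x^3·(-2)(1-x)^{1}.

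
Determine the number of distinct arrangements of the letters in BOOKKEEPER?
Word has 10 letters (B=1, O=2, K=2, E=3, P=1, R=1). Arrangements: 10!/Π(k!) = 151,200.
Final answer: 151,200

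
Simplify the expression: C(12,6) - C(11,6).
C(12,6) - C(11,6) = C(11,5) = 462.

Answer: 462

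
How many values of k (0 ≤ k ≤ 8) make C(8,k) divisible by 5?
1

Reasoning: Checking C(8,k) mod 5 for k = 0..8: divisible at k = 4. That's 1 values.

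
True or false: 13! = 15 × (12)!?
13! = 13 × 12! = 6,227,020,800, but 15 × 12! = 7,185,024,000.

Answer: False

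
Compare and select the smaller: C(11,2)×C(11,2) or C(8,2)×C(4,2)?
C(11,2)×C(11,2)=3,025, C(8,2)×C(4,2)=168.

Answer: C(8,2)×C(4,2)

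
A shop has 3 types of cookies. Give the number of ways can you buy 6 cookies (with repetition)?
28

Stars and bars: C(6+3-1, 6) = C(8, 6) = 28.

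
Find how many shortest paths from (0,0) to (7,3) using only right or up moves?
120
Choose 7 rights from 10 moves: C(10,7) = 120.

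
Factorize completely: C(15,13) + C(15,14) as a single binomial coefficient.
C(16,14)

Reasoning: By Pascal's identity: C(15,13) + C(15,14) = C(16,14) = 120.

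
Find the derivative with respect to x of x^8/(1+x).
(8x^7(1+x) - x^8)/(1+x)²

Solution: Quotient rule: [8x^{7}(1+x) - x^8]/(1+x)².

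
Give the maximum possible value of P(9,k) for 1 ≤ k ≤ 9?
362,880

Solution: P(9,k) increases in k, so maximum at k = 9: 9! = 362,880.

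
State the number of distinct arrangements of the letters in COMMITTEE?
45,360

Word has 9 letters (C=1, O=1, M=2, I=1, T=2, E=2). Arrangements: 9!/Π(k!) = 45,360.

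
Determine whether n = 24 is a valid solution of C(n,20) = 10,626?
Yes
C(24,20) = 24·23·22·21·20·19·18·17·16·15·14·13·12·11·10·9·8·7·6·5/20! = 25,852,016,738,884,976,640,000/2,432,902,008,176,640,000 = 10,626, which equals 10,626.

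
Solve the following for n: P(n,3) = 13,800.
25
P(n,3) = n(n−1)(n−2) is increasing in n; n(n−1)(n−2) ≈ (n−1)^3 = 13,800 gives n ≈ 25.0. Check: P(23,3) = 10,626, P(24,3) = 12,144, P(25,3) = 13,800 ✓. So n = 25.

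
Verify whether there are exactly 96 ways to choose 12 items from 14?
False
C(14,12) = 91 ≠ 96.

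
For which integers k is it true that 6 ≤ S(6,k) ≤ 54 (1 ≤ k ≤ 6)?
2, 5

Solution: S(6,1)=1; S(6,2)=31; S(6,3)=90; S(6,4)=65; S(6,5)=15; S(6,6)=1. So valid k = 2, 5.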